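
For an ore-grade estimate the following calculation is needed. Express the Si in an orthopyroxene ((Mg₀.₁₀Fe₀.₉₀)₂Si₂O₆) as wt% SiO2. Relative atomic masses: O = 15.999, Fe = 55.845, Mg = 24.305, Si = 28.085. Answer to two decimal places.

46.66 wt%

Formula mass = 257.546 g/mol.
2 Si → 2.0000 mol SiO2 per formula unit; M(SiO2) = 60.083, so SiO2 mass = 120.166 g.
120.166/257.546 × 100 = 46.66 wt%.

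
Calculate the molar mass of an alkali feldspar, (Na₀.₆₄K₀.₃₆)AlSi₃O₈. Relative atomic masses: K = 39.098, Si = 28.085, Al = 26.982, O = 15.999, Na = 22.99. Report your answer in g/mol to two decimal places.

M = 0.64*22.99 + 0.36*39.098 + 1*26.982 + 3*28.085 + 8*15.999

268.02 g/mol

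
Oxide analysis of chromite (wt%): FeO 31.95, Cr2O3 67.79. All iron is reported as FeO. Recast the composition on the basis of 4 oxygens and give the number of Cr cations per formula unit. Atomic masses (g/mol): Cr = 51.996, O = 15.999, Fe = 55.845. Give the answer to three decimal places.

2.001 Cr apfu

31.95 wt% FeO ÷ 71.844 g/mol = 0.44471 mol, giving 0.44471 Fe and 0.44471 O.
67.79 wt% Cr2O3 ÷ 151.989 g/mol = 0.44602 mol, giving 0.89204 Cr and 1.33806 O.
Oxygen sums to 1.78277; scaling by 4/1.78277 = 2.24370 puts the formula on 4 O.
Cr: 0.89204 × 2.24370 = 2.001 atoms per formula unit.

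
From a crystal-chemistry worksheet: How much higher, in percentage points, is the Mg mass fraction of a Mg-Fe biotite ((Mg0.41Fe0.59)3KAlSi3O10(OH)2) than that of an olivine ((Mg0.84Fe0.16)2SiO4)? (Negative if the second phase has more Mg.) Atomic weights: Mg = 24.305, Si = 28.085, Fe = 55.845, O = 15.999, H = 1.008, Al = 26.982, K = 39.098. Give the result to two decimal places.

Mg in (Mg0.41Fe0.59)3KAlSi3O10(OH)2: molar mass 473.080 g/mol; 1.23×24.305 = 29.895 g → 6.32 wt%.
Mg in (Mg0.84Fe0.16)2SiO4: molar mass 150.784 g/mol; 1.68×24.305 = 40.832 g → 27.08 wt%.
Difference = 6.32 − 27.08 = -20.76 percentage points.

-20.76 percentage points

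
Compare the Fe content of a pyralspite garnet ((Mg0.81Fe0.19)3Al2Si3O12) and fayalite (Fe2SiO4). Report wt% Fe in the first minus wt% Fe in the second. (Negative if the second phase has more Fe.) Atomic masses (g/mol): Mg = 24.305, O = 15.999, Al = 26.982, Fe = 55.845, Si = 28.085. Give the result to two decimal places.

M((Mg0.81Fe0.19)3Al2Si3O12) = 421.100 g/mol, so wt% Fe = 31.832/421.100 × 100 = 7.56%.
M(Fe2SiO4) = 203.771 g/mol, so wt% Fe = 111.690/203.771 × 100 = 54.81%.
7.56 − 54.81 = -47.25 pp.

-47.25 percentage points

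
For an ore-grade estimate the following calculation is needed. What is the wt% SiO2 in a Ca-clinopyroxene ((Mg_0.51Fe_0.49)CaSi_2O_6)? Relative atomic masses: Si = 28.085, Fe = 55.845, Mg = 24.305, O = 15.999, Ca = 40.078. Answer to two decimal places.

M((Mg_0.51Fe_0.49)CaSi_2O_6) = 232.002 g/mol; M(SiO2) = 60.083 g/mol.
Moles SiO2 per formula unit = 2 Si ÷ 1 = 2.0000.
SiO2 fraction = (2.0000 × 60.083) / 232.002 = 120.166/232.002 = 0.5180.

51.80 wt%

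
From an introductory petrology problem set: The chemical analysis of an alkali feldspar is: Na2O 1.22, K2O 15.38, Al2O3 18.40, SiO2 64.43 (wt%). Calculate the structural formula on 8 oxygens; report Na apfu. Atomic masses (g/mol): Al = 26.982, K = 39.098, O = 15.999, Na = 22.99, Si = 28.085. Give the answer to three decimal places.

1.22 wt% Na2O ÷ 61.979 g/mol = 0.01968 mol, giving 0.03936 Na and 0.01968 O.
15.38 wt% K2O ÷ 94.195 g/mol = 0.16328 mol, giving 0.32656 K and 0.16328 O.
18.40 wt% Al2O3 ÷ 101.961 g/mol = 0.18046 mol, giving 0.36092 Al and 0.54138 O.
64.43 wt% SiO2 ÷ 60.083 g/mol = 1.07235 mol, giving 1.07235 Si and 2.14470 O.
Oxygen sums to 2.86904; scaling by 8/2.86904 = 2.78839 puts the formula on 8 O.
Na: 0.03936 × 2.78839 = 0.110 atoms per formula unit.

0.110 Na apfu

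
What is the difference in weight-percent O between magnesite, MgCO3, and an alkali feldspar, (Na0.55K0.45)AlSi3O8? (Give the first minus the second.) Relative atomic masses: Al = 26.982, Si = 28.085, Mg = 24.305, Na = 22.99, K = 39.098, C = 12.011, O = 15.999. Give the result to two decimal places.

M(MgCO3) = 84.313 g/mol, so wt% O = 47.997/84.313 × 100 = 56.93%.
M((Na0.55K0.45)AlSi3O8) = 269.468 g/mol, so wt% O = 127.992/269.468 × 100 = 47.50%.
56.93 − 47.50 = 9.43 pp.

9.43 percentage points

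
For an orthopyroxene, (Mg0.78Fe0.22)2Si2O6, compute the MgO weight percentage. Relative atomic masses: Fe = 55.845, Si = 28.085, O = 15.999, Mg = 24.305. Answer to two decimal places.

29.29 wt%

Formula mass = 214.652 g/mol.
1.56 Mg → 1.5600 mol MgO per formula unit; M(MgO) = 40.304, so MgO mass = 62.874 g.
62.874/214.652 × 100 = 29.29 wt%.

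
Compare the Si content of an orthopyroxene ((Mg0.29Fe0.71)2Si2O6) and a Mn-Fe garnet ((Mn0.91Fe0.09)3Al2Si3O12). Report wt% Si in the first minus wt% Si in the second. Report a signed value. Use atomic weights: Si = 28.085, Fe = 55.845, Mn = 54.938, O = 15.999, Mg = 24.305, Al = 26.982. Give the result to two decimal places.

5.86 percentage points

Si in (Mg0.29Fe0.71)2Si2O6: molar mass 245.561 g/mol; 2×28.085 = 56.170 g → 22.87 wt%.
Si in (Mn0.91Fe0.09)3Al2Si3O12: molar mass 495.266 g/mol; 3×28.085 = 84.255 g → 17.01 wt%.
Difference = 22.87 − 17.01 = 5.86 percentage points.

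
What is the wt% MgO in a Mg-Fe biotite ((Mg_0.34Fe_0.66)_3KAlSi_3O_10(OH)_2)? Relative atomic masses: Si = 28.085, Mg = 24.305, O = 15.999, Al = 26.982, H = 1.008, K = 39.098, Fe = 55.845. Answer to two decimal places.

Molar mass of (Mg_0.34Fe_0.66)_3KAlSi_3O_10(OH)_2 = 1.02×24.305 + 1.98×55.845 + 1×39.098 + 1×26.982 + 3×28.085 + 12×15.999 + 2×1.008 = 479.703 g/mol.
Each formula unit contains 1.02 Mg, equivalent to 1.02/1 = 1.0200 mol MgO.
M(MgO) = 1×24.305 + 1×15.999 = 40.304 g/mol.
Mass of MgO per formula unit = 1.0200 × 40.304 = 41.110 g.
MgO wt% = 41.110 / 479.703 × 100 = 8.57%.

8.57 wt%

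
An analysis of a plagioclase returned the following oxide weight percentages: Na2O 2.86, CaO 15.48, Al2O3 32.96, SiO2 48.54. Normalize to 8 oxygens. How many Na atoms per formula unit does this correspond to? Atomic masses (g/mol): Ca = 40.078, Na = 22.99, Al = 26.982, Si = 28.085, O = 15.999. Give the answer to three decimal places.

Na2O (M=61.979): mol = 0.04614; Na = 0.09228, O = 0.04614.
CaO (M=56.077): mol = 0.27605; Ca = 0.27605, O = 0.27605.
Al2O3 (M=101.961): mol = 0.32326; Al = 0.64652, O = 0.96978.
SiO2 (M=60.083): mol = 0.80788; Si = 0.80788, O = 1.61576.
ΣO = 2.90773; factor = 8/ΣO = 2.75129.
Na apfu = 0.09228 × 2.75129 = 0.254.

0.254 Na apfu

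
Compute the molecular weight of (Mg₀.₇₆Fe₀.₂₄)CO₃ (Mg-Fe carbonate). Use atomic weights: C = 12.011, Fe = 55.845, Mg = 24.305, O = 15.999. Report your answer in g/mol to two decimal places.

91.88 g/mol

Mg: 0.76 × 24.305 = 18.4718
Fe: 0.24 × 55.845 = 13.4028
C: 1 × 12.011 = 12.0110
O: 3 × 15.999 = 47.9970
Summing the contributions gives the formula mass.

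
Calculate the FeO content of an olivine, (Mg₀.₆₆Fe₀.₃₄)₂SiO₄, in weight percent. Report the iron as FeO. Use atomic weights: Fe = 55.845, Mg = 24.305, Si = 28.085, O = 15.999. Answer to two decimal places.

M((Mg₀.₆₆Fe₀.₃₄)₂SiO₄) = 162.138 g/mol; M(FeO) = 71.844 g/mol.
Moles FeO per formula unit = 0.68 Fe ÷ 1 = 0.6800.
FeO fraction = (0.6800 × 71.844) / 162.138 = 48.854/162.138 = 0.3013.

30.13 wt%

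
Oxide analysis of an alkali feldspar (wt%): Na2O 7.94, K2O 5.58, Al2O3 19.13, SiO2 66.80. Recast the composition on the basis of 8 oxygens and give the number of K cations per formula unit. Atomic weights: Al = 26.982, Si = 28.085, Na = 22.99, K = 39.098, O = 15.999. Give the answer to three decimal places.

Na2O (M=61.979): mol = 0.12811; Na = 0.25622, O = 0.12811.
K2O (M=94.195): mol = 0.05924; K = 0.11848, O = 0.05924.
Al2O3 (M=101.961): mol = 0.18762; Al = 0.37524, O = 0.56286.
SiO2 (M=60.083): mol = 1.11180; Si = 1.11180, O = 2.22360.
ΣO = 2.97381; factor = 8/ΣO = 2.69015.
K apfu = 0.11848 × 2.69015 = 0.319.

0.319 K apfu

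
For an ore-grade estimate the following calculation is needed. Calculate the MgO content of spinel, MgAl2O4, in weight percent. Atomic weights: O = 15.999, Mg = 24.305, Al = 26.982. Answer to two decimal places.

Molar mass of MgAl2O4 = 1*24.305 + 2*26.982 + 4*15.999 = 142.265 g/mol.
Each formula unit contains 1 Mg, equivalent to 1/1 = 1.0000 mol MgO.
M(MgO) = 1×24.305 + 1×15.999 = 40.304 g/mol.
Mass of MgO per formula unit = 1.0000 × 40.304 = 40.304 g.
MgO wt% = 40.304 / 142.265 × 100 = 28.33%.

28.33 wt%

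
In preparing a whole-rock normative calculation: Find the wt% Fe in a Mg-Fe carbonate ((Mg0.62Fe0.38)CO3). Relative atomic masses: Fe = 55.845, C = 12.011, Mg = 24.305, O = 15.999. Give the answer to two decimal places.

22.04 wt%

Formula mass = 0.62×24.305 + 0.38×55.845 + 1×12.011 + 3×15.999 = 96.298 g/mol, of which 21.221 g is Fe.
So Fe makes up 21.221/96.298 = 0.2204 of the mass, i.e. 22.04%.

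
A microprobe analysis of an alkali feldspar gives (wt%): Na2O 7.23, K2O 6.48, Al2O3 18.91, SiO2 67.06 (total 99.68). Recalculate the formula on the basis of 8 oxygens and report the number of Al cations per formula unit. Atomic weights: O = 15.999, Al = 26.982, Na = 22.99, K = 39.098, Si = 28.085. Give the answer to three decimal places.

0.998 Al apfu

Na2O (M=61.979): mol = 0.11665; Na = 0.23330, O = 0.11665.
K2O (M=94.195): mol = 0.06879; K = 0.13758, O = 0.06879.
Al2O3 (M=101.961): mol = 0.18546; Al = 0.37092, O = 0.55638.
SiO2 (M=60.083): mol = 1.11612; Si = 1.11612, O = 2.23224.
ΣO = 2.97406; factor = 8/ΣO = 2.68993.
Al apfu = 0.37092 × 2.68993 = 0.998.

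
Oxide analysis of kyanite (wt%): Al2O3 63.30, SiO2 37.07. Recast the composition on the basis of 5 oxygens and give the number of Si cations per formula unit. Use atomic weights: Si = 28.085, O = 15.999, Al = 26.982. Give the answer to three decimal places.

0.996 Si apfu

63.30 wt% Al2O3 ÷ 101.961 g/mol = 0.62083 mol, giving 1.24166 Al and 1.86249 O.
37.07 wt% SiO2 ÷ 60.083 g/mol = 0.61698 mol, giving 0.61698 Si and 1.23396 O.
Oxygen sums to 3.09645; scaling by 5/3.09645 = 1.61475 puts the formula on 5 O.
Si: 0.61698 × 1.61475 = 0.996 atoms per formula unit.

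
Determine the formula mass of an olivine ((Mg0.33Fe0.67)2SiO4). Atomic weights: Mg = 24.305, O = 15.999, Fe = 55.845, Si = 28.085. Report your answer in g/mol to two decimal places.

The formula mass is the sum 0.66·24.305 + 1.34·55.845 + 1·28.085 + 4·15.999.

182.95 g/mol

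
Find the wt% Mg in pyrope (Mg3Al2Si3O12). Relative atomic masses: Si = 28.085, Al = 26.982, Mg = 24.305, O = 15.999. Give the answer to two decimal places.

18.09 wt%

Formula mass = 3*24.305 + 2*26.982 + 3*28.085 + 12*15.999 = 403.122 g/mol, of which 72.915 g is Mg.
So Mg makes up 72.915/403.122 = 0.1809 of the mass, i.e. 18.09%.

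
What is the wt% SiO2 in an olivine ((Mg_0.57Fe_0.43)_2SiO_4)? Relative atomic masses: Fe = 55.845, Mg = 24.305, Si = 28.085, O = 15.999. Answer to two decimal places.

35.80 wt%

Formula mass = 167.815 g/mol.
1 Si → 1.0000 mol SiO2 per formula unit; M(SiO2) = 60.083, so SiO2 mass = 60.083 g.
60.083/167.815 × 100 = 35.80 wt%.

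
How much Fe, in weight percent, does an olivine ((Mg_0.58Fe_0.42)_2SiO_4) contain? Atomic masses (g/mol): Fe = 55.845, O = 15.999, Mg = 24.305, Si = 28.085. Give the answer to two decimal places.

M((Mg_0.58Fe_0.42)_2SiO_4) = 167.185 g/mol.
Fe contributes 0.84 × 55.845 = 46.910 g per mole.
46.910/167.185 = 0.2806 → 28.06%.

28.06 weight percent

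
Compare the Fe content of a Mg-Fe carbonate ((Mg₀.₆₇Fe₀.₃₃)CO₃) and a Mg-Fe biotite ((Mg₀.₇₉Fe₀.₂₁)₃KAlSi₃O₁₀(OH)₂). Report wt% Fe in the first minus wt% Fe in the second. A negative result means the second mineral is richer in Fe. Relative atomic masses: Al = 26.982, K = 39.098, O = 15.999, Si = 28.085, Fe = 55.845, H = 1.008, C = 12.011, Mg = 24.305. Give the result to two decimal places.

First mineral: 18.429 g Fe in 94.721 g formula = 19.46 wt% Fe.
Second mineral: 35.182 g Fe in 437.124 g formula = 8.05 wt% Fe.
19.46% − 8.05% gives a difference of 11.41 percentage points.

11.41 percentage points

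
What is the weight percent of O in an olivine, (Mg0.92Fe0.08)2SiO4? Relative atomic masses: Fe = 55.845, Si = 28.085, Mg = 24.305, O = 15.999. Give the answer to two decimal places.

43.91 mass %

Formula mass = 1.84·24.305 + 0.16·55.845 + 1·28.085 + 4·15.999 = 145.737 g/mol, of which 63.996 g is O.
So O makes up 63.996/145.737 = 0.4391 of the mass, i.e. 43.91%.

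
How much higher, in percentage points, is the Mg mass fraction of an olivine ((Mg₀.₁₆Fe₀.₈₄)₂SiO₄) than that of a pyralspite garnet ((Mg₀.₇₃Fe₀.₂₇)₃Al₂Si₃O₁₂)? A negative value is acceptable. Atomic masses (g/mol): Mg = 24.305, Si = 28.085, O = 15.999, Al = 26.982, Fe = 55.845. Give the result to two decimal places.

-8.40 percentage points

First mineral: 7.778 g Mg in 193.678 g formula = 4.02 wt% Mg.
Second mineral: 53.228 g Mg in 428.669 g formula = 12.42 wt% Mg.
4.02% − 12.42% gives a difference of -8.40 percentage points.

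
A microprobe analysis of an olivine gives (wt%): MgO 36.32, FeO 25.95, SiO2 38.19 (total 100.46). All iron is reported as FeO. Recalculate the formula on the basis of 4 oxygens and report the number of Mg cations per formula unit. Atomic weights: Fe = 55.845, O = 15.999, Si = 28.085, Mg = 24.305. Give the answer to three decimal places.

1.423 Mg apfu

36.32 wt% MgO ÷ 40.304 g/mol = 0.90115 mol, giving 0.90115 Mg and 0.90115 O.
25.95 wt% FeO ÷ 71.844 g/mol = 0.36120 mol, giving 0.36120 Fe and 0.36120 O.
38.19 wt% SiO2 ÷ 60.083 g/mol = 0.63562 mol, giving 0.63562 Si and 1.27124 O.
Oxygen sums to 2.53359; scaling by 4/2.53359 = 1.57879 puts the formula on 4 O.
Mg: 0.90115 × 1.57879 = 1.423 atoms per formula unit.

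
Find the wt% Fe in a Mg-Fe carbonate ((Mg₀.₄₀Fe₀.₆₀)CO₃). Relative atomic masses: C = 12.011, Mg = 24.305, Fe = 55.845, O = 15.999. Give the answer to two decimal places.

M((Mg₀.₄₀Fe₀.₆₀)CO₃) = 103.237 g/mol.
Fe contributes 0.60 × 55.845 = 33.507 g per mole.
33.507/103.237 = 0.3246 → 32.46%.

32.46 wt%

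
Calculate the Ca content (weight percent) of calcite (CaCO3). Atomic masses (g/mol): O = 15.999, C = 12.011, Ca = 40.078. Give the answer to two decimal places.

Molar mass of CaCO3: 1×40.078 + 1×12.011 + 3×15.999 = 100.086 g/mol.
Mass of Ca per formula unit: 1 × 40.078 = 40.078 g.
Weight fraction Ca = 40.078 / 100.086 = 0.4004.

40.04 weight percent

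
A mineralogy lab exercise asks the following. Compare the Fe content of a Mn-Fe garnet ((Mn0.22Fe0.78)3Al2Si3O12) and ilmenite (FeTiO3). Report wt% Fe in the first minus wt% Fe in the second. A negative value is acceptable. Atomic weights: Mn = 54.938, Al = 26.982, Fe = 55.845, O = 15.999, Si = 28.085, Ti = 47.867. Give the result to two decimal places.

Fe in (Mn0.22Fe0.78)3Al2Si3O12: molar mass 497.143 g/mol; 2.34×55.845 = 130.677 g → 26.29 wt%.
Fe in FeTiO3: molar mass 151.709 g/mol; 1×55.845 = 55.845 g → 36.81 wt%.
Difference = 26.29 − 36.81 = -10.52 percentage points.

-10.52 percentage points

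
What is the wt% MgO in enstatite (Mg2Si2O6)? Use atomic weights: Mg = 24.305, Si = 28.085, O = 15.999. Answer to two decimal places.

Molar mass of Mg2Si2O6 = 2×24.305 + 2×28.085 + 6×15.999 = 200.774 g/mol.
Each formula unit contains 2 Mg, equivalent to 2/1 = 2.0000 mol MgO.
M(MgO) = 1×24.305 + 1×15.999 = 40.304 g/mol.
Mass of MgO per formula unit = 2.0000 × 40.304 = 80.608 g.
MgO wt% = 80.608 / 200.774 × 100 = 40.15%.

40.15 wt%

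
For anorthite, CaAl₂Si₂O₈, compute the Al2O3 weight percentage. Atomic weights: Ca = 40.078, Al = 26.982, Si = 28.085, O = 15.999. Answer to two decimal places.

36.65 wt%

Formula mass = 278.204 g/mol.
2 Al → 1.0000 mol Al2O3 per formula unit; M(Al2O3) = 101.961, so Al2O3 mass = 101.961 g.
101.961/278.204 × 100 = 36.65 wt%.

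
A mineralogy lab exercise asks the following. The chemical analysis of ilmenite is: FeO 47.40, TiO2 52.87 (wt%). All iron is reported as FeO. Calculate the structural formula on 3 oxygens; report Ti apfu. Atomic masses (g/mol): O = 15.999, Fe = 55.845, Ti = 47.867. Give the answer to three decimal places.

47.40 wt% FeO ÷ 71.844 g/mol = 0.65976 mol, giving 0.65976 Fe and 0.65976 O.
52.87 wt% TiO2 ÷ 79.865 g/mol = 0.66199 mol, giving 0.66199 Ti and 1.32398 O.
Oxygen sums to 1.98374; scaling by 3/1.98374 = 1.51229 puts the formula on 3 O.
Ti: 0.66199 × 1.51229 = 1.001 atoms per formula unit.

1.001 Ti apfu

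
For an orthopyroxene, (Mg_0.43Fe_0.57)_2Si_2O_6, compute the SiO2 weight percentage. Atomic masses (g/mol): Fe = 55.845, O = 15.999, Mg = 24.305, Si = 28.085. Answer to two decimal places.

Formula mass = 236.730 g/mol.
2 Si → 2.0000 mol SiO2 per formula unit; M(SiO2) = 60.083, so SiO2 mass = 120.166 g.
120.166/236.730 × 100 = 50.76 wt%.

50.76 wt%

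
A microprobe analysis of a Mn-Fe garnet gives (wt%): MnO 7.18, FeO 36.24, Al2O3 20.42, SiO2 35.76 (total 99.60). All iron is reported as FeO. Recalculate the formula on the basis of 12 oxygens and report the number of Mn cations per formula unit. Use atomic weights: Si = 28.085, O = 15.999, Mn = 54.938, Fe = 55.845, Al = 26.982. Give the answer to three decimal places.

MnO (M=70.937): mol = 0.10122; Mn = 0.10122, O = 0.10122.
FeO (M=71.844): mol = 0.50443; Fe = 0.50443, O = 0.50443.
Al2O3 (M=101.961): mol = 0.20027; Al = 0.40054, O = 0.60081.
SiO2 (M=60.083): mol = 0.59518; Si = 0.59518, O = 1.19036.
ΣO = 2.39682; factor = 12/ΣO = 5.00663.
Mn apfu = 0.10122 × 5.00663 = 0.507.

0.507 Mn apfu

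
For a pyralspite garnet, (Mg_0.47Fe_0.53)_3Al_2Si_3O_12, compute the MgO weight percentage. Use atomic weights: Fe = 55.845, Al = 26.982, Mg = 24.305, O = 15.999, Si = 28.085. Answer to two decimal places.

12.54 wt%

Molar mass of (Mg_0.47Fe_0.53)_3Al_2Si_3O_12 = 1.41·24.305 + 1.59·55.845 + 2·26.982 + 3·28.085 + 12·15.999 = 453.271 g/mol.
Each formula unit contains 1.41 Mg, equivalent to 1.41/1 = 1.4100 mol MgO.
M(MgO) = 1×24.305 + 1×15.999 = 40.304 g/mol.
Mass of MgO per formula unit = 1.4100 × 40.304 = 56.829 g.
MgO wt% = 56.829 / 453.271 × 100 = 12.54%.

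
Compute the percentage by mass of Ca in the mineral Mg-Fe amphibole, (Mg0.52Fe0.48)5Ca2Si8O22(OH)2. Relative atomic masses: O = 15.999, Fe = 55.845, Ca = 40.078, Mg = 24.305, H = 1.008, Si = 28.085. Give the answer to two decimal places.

M((Mg0.52Fe0.48)5Ca2Si8O22(OH)2) = 888.049 g/mol.
Ca contributes 2 × 40.078 = 80.156 g per mole.
80.156/888.049 = 0.0903 → 9.03%.

9.03 mass %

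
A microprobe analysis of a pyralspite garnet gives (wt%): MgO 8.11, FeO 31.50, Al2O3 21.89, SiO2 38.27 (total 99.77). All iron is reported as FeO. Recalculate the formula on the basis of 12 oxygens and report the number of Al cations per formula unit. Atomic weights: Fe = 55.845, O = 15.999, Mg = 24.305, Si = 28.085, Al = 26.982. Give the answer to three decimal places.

2.015 Al apfu

8.11 wt% MgO ÷ 40.304 g/mol = 0.20122 mol, giving 0.20122 Mg and 0.20122 O.
31.50 wt% FeO ÷ 71.844 g/mol = 0.43845 mol, giving 0.43845 Fe and 0.43845 O.
21.89 wt% Al2O3 ÷ 101.961 g/mol = 0.21469 mol, giving 0.42938 Al and 0.64407 O.
38.27 wt% SiO2 ÷ 60.083 g/mol = 0.63695 mol, giving 0.63695 Si and 1.27390 O.
Oxygen sums to 2.55764; scaling by 12/2.55764 = 4.69183 puts the formula on 12 O.
Al: 0.42938 × 4.69183 = 2.015 atoms per formula unit.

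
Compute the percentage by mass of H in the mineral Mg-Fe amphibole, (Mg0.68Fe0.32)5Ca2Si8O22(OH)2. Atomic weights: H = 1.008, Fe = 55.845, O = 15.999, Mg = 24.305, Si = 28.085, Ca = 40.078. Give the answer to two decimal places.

0.23 weight percent

Formula mass = 3.40·24.305 + 1.60·55.845 + 2·40.078 + 8·28.085 + 24·15.999 + 2·1.008 = 862.817 g/mol, of which 2.016 g is H.
So H makes up 2.016/862.817 = 0.0023 of the mass, i.e. 0.23%.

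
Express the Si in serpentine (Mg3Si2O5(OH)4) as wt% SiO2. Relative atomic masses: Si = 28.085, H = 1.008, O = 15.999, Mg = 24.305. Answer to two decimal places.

43.36 wt%

Formula mass = 277.108 g/mol.
2 Si → 2.0000 mol SiO2 per formula unit; M(SiO2) = 60.083, so SiO2 mass = 120.166 g.
120.166/277.108 × 100 = 43.36 wt%.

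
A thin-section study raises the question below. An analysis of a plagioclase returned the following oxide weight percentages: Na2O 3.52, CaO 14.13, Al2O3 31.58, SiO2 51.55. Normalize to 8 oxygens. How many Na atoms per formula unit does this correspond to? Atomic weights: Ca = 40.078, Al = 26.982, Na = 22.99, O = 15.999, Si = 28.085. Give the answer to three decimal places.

0.308 Na apfu

Na2O (M=61.979): mol = 0.05679; Na = 0.11358, O = 0.05679.
CaO (M=56.077): mol = 0.25197; Ca = 0.25197, O = 0.25197.
Al2O3 (M=101.961): mol = 0.30973; Al = 0.61946, O = 0.92919.
SiO2 (M=60.083): mol = 0.85798; Si = 0.85798, O = 1.71596.
ΣO = 2.95391; factor = 8/ΣO = 2.70827.
Na apfu = 0.11358 × 2.70827 = 0.308.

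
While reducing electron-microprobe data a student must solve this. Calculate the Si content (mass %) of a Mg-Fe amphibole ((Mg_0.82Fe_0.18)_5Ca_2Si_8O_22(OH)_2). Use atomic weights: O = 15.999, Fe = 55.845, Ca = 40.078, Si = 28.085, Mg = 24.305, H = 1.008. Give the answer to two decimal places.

Formula mass = 4.10*24.305 + 0.90*55.845 + 2*40.078 + 8*28.085 + 24*15.999 + 2*1.008 = 840.739 g/mol, of which 224.680 g is Si.
So Si makes up 224.680/840.739 = 0.2672 of the mass, i.e. 26.72%.

26.72 mass %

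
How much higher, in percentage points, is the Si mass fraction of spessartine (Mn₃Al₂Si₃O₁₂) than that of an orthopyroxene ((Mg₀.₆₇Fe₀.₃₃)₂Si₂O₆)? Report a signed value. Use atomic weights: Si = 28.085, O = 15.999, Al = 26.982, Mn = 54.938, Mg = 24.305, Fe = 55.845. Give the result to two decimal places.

-8.33 percentage points

M(Mn₃Al₂Si₃O₁₂) = 495.021 g/mol, so wt% Si = 84.255/495.021 × 100 = 17.02%.
M((Mg₀.₆₇Fe₀.₃₃)₂Si₂O₆) = 221.590 g/mol, so wt% Si = 56.170/221.590 × 100 = 25.35%.
17.02 − 25.35 = -8.33 pp.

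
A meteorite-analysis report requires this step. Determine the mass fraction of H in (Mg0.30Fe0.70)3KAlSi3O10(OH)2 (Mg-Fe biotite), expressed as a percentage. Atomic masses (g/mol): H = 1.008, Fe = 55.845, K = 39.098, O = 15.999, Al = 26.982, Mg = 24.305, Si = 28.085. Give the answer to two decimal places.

M((Mg0.30Fe0.70)3KAlSi3O10(OH)2) = 483.488 g/mol.
H contributes 2 × 1.008 = 2.016 g per mole.
2.016/483.488 = 0.0042 → 0.42%.

0.42 mass %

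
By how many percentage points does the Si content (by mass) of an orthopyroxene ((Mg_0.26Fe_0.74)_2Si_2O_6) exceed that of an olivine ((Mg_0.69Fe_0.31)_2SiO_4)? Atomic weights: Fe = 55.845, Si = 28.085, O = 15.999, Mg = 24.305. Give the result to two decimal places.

5.17 percentage points

M((Mg_0.26Fe_0.74)_2Si_2O_6) = 247.453 g/mol, so wt% Si = 56.170/247.453 × 100 = 22.70%.
M((Mg_0.69Fe_0.31)_2SiO_4) = 160.246 g/mol, so wt% Si = 28.085/160.246 × 100 = 17.53%.
22.70 − 17.53 = 5.17 pp.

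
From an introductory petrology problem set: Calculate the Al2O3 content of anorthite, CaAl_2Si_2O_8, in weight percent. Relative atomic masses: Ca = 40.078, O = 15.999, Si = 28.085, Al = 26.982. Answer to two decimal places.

Formula mass = 278.204 g/mol.
2 Al → 1.0000 mol Al2O3 per formula unit; M(Al2O3) = 101.961, so Al2O3 mass = 101.961 g.
101.961/278.204 × 100 = 36.65 wt%.

36.65 wt%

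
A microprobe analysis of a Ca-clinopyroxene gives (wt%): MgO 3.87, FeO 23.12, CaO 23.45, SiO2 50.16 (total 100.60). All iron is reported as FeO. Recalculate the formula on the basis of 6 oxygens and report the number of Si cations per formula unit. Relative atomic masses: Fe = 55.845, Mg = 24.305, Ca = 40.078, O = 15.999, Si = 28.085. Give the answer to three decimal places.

1.999 Si apfu

3.87 wt% MgO ÷ 40.304 g/mol = 0.09602 mol, giving 0.09602 Mg and 0.09602 O.
23.12 wt% FeO ÷ 71.844 g/mol = 0.32181 mol, giving 0.32181 Fe and 0.32181 O.
23.45 wt% CaO ÷ 56.077 g/mol = 0.41818 mol, giving 0.41818 Ca and 0.41818 O.
50.16 wt% SiO2 ÷ 60.083 g/mol = 0.83485 mol, giving 0.83485 Si and 1.66970 O.
Oxygen sums to 2.50571; scaling by 6/2.50571 = 2.39453 puts the formula on 6 O.
Si: 0.83485 × 2.39453 = 1.999 atoms per formula unit.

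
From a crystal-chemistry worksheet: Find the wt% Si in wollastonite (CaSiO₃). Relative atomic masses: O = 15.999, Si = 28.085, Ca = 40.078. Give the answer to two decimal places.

24.18 mass %

Formula mass = 1×40.078 + 1×28.085 + 3×15.999 = 116.160 g/mol, of which 28.085 g is Si.
So Si makes up 28.085/116.160 = 0.2418 of the mass, i.e. 24.18%.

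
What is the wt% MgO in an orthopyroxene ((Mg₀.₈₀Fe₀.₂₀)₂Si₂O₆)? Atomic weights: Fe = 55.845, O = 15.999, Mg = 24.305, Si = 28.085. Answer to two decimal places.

30.22 wt%

Formula mass = 213.390 g/mol.
1.60 Mg → 1.6000 mol MgO per formula unit; M(MgO) = 40.304, so MgO mass = 64.486 g.
64.486/213.390 × 100 = 30.22 wt%.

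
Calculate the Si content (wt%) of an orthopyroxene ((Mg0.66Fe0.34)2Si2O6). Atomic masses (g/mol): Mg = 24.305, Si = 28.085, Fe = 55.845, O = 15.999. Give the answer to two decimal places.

M((Mg0.66Fe0.34)2Si2O6) = 222.221 g/mol.
Si contributes 2 × 28.085 = 56.170 g per mole.
56.170/222.221 = 0.2528 → 25.28%.

25.28 wt%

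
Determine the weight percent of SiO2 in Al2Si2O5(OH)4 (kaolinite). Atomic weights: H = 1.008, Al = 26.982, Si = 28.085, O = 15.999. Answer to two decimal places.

Formula mass = 258.157 g/mol.
2 Si → 2.0000 mol SiO2 per formula unit; M(SiO2) = 60.083, so SiO2 mass = 120.166 g.
120.166/258.157 × 100 = 46.55 wt%.

46.55 wt%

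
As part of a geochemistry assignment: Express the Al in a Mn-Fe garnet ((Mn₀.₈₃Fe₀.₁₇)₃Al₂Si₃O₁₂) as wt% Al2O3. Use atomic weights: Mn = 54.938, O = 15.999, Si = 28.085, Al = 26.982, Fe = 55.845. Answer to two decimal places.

20.58 wt%

Molar mass of (Mn₀.₈₃Fe₀.₁₇)₃Al₂Si₃O₁₂ = 2.49·54.938 + 0.51·55.845 + 2·26.982 + 3·28.085 + 12·15.999 = 495.484 g/mol.
Each formula unit contains 2 Al, equivalent to 2/2 = 1.0000 mol Al2O3.
M(Al2O3) = 2×26.982 + 3×15.999 = 101.961 g/mol.
Mass of Al2O3 per formula unit = 1.0000 × 101.961 = 101.961 g.
Al2O3 wt% = 101.961 / 495.484 × 100 = 20.58%.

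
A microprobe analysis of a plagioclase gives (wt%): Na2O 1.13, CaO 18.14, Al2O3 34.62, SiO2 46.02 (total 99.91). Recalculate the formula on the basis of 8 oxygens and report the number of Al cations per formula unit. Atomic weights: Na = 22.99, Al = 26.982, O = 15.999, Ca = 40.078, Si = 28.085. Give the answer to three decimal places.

Na2O: 1.13/61.979 = 0.01823 mol → 0.03646 mol Na, 0.01823 mol O.
CaO: 18.14/56.077 = 0.32348 mol → 0.32348 mol Ca, 0.32348 mol O.
Al2O3: 34.62/101.961 = 0.33954 mol → 0.67908 mol Al, 1.01862 mol O.
SiO2: 46.02/60.083 = 0.76594 mol → 0.76594 mol Si, 1.53188 mol O.
Total oxygen = 2.89221 mol. Normalization factor = 8/2.89221 = 2.76605.
Al per 8 O = 0.67908 × 2.76605 = 1.878.

1.878 Al apfu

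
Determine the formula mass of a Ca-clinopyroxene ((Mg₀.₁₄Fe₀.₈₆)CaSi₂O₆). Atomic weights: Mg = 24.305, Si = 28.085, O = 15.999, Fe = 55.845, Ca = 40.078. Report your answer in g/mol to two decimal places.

The formula mass is the sum 0.14·24.305 + 0.86·55.845 + 1·40.078 + 2·28.085 + 6·15.999.

243.67 g/mol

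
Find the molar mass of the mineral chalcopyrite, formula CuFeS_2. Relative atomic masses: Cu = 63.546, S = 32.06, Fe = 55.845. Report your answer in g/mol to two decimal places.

M = 1(63.546) + 1(55.845) + 2(32.06)

183.51 g/mol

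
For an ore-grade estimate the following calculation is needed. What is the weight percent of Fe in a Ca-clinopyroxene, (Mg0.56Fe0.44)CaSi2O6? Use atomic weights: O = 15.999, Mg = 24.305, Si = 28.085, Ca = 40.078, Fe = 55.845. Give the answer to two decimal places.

10.66 weight percent

Molar mass of (Mg0.56Fe0.44)CaSi2O6: 0.56·24.305 + 0.44·55.845 + 1·40.078 + 2·28.085 + 6·15.999 = 230.425 g/mol.
Mass of Fe per formula unit: 0.44 × 55.845 = 24.572 g.
Weight fraction Fe = 24.572 / 230.425 = 0.1066.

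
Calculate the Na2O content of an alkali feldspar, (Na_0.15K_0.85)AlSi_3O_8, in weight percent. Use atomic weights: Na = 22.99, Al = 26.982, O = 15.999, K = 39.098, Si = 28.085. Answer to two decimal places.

Molar mass of (Na_0.15K_0.85)AlSi_3O_8 = 0.15·22.99 + 0.85·39.098 + 1·26.982 + 3·28.085 + 8·15.999 = 275.911 g/mol.
Each formula unit contains 0.15 Na, equivalent to 0.15/2 = 0.0750 mol Na2O.
M(Na2O) = 2×22.99 + 1×15.999 = 61.979 g/mol.
Mass of Na2O per formula unit = 0.0750 × 61.979 = 4.648 g.
Na2O wt% = 4.648 / 275.911 × 100 = 1.68%.

1.68 wt%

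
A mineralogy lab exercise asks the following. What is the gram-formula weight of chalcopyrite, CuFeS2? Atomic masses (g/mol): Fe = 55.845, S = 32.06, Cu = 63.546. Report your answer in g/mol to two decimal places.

183.51 g/mol

M = 1×63.546 + 1×55.845 + 2×32.06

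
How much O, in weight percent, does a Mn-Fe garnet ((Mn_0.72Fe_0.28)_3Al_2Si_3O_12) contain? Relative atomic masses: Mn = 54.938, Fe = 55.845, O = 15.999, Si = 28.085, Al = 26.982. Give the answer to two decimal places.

38.72 weight percent

Molar mass of (Mn_0.72Fe_0.28)_3Al_2Si_3O_12: 2.16×54.938 + 0.84×55.845 + 2×26.982 + 3×28.085 + 12×15.999 = 495.783 g/mol.
Mass of O per formula unit: 12 × 15.999 = 191.988 g.
Weight fraction O = 191.988 / 495.783 = 0.3872.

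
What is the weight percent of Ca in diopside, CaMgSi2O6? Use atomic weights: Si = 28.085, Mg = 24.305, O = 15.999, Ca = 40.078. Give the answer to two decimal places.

18.51 mass %

Formula mass = 1·40.078 + 1·24.305 + 2·28.085 + 6·15.999 = 216.547 g/mol, of which 40.078 g is Ca.
So Ca makes up 40.078/216.547 = 0.1851 of the mass, i.e. 18.51%.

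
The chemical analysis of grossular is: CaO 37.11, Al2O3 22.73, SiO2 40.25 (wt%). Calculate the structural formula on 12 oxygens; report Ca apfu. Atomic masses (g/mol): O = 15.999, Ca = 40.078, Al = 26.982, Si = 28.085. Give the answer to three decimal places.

2.974 Ca apfu

CaO (M=56.077): mol = 0.66177; Ca = 0.66177, O = 0.66177.
Al2O3 (M=101.961): mol = 0.22293; Al = 0.44586, O = 0.66879.
SiO2 (M=60.083): mol = 0.66991; Si = 0.66991, O = 1.33982.
ΣO = 2.67038; factor = 12/ΣO = 4.49374.
Ca apfu = 0.66177 × 4.49374 = 2.974.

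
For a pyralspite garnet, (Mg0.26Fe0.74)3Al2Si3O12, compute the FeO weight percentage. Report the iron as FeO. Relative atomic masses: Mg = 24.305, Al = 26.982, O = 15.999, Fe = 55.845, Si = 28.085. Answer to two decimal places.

33.71 wt%

Formula mass = 473.141 g/mol.
2.22 Fe → 2.2200 mol FeO per formula unit; M(FeO) = 71.844, so FeO mass = 159.494 g.
159.494/473.141 × 100 = 33.71 wt%.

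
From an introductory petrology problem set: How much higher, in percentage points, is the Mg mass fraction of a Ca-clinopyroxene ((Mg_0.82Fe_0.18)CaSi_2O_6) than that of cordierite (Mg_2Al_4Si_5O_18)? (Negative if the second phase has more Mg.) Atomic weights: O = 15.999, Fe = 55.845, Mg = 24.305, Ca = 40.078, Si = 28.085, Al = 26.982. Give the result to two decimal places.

0.66 percentage points

First mineral: 19.930 g Mg in 222.224 g formula = 8.97 wt% Mg.
Second mineral: 48.610 g Mg in 584.945 g formula = 8.31 wt% Mg.
8.97% − 8.31% gives a difference of 0.66 percentage points.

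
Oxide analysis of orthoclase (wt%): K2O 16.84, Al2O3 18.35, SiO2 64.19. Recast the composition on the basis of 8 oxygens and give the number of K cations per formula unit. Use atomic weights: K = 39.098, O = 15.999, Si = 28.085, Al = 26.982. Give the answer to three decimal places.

1.002 K apfu

K2O: 16.84/94.195 = 0.17878 mol → 0.35756 mol K, 0.17878 mol O.
Al2O3: 18.35/101.961 = 0.17997 mol → 0.35994 mol Al, 0.53991 mol O.
SiO2: 64.19/60.083 = 1.06836 mol → 1.06836 mol Si, 2.13672 mol O.
Total oxygen = 2.85541 mol. Normalization factor = 8/2.85541 = 2.80170.
K per 8 O = 0.35756 × 2.80170 = 1.002.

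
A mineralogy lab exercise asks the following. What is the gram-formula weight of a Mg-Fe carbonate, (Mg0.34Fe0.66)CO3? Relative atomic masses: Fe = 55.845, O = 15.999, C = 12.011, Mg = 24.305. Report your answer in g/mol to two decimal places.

105.13 g/mol

Mg: 0.34 × 24.305 = 8.2637
Fe: 0.66 × 55.845 = 36.8577
C: 1 × 12.011 = 12.0110
O: 3 × 15.999 = 47.9970
Summing the contributions gives the formula mass.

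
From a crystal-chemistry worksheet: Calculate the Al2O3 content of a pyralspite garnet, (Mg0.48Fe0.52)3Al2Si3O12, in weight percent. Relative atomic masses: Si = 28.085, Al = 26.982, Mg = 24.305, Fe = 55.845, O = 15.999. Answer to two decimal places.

M((Mg0.48Fe0.52)3Al2Si3O12) = 452.324 g/mol; M(Al2O3) = 101.961 g/mol.
Moles Al2O3 per formula unit = 2 Al ÷ 2 = 1.0000.
Al2O3 fraction = (1.0000 × 101.961) / 452.324 = 101.961/452.324 = 0.2254.

22.54 wt%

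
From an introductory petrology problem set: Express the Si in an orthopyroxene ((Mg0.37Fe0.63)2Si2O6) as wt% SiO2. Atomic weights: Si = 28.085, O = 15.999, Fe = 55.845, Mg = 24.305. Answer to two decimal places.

49.96 wt%

Molar mass of (Mg0.37Fe0.63)2Si2O6 = 0.74*24.305 + 1.26*55.845 + 2*28.085 + 6*15.999 = 240.514 g/mol.
Each formula unit contains 2 Si, equivalent to 2/1 = 2.0000 mol SiO2.
M(SiO2) = 1×28.085 + 2×15.999 = 60.083 g/mol.
Mass of SiO2 per formula unit = 2.0000 × 60.083 = 120.166 g.
SiO2 wt% = 120.166 / 240.514 × 100 = 49.96%.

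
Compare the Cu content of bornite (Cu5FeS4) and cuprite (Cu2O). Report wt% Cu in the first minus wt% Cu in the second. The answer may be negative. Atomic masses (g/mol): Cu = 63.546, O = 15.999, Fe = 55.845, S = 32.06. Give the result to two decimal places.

First mineral: 317.730 g Cu in 501.815 g formula = 63.32 wt% Cu.
Second mineral: 127.092 g Cu in 143.091 g formula = 88.82 wt% Cu.
63.32% − 88.82% gives a difference of -25.50 percentage points.

-25.50 percentage points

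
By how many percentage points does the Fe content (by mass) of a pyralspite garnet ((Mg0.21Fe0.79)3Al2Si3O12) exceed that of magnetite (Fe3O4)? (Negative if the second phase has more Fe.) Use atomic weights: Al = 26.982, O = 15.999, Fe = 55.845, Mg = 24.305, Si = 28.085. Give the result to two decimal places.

Fe in (Mg0.21Fe0.79)3Al2Si3O12: molar mass 477.872 g/mol; 2.37×55.845 = 132.353 g → 27.70 wt%.
Fe in Fe3O4: molar mass 231.531 g/mol; 3×55.845 = 167.535 g → 72.36 wt%.
Difference = 27.70 − 72.36 = -44.66 percentage points.

-44.66 percentage points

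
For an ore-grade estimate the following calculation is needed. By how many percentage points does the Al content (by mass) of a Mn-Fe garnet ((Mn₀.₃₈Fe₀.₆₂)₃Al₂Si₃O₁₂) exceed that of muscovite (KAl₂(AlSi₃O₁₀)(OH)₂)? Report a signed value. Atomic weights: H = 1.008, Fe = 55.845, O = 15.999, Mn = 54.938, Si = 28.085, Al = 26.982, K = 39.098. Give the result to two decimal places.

Al in (Mn₀.₃₈Fe₀.₆₂)₃Al₂Si₃O₁₂: molar mass 496.708 g/mol; 2×26.982 = 53.964 g → 10.86 wt%.
Al in KAl₂(AlSi₃O₁₀)(OH)₂: molar mass 398.303 g/mol; 3×26.982 = 80.946 g → 20.32 wt%.
Difference = 10.86 − 20.32 = -9.46 percentage points.

-9.46 percentage points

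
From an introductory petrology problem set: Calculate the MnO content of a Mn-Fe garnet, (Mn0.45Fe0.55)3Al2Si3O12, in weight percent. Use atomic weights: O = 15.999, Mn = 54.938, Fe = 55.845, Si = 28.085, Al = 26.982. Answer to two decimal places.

Formula mass = 496.518 g/mol.
1.35 Mn → 1.3500 mol MnO per formula unit; M(MnO) = 70.937, so MnO mass = 95.765 g.
95.765/496.518 × 100 = 19.29 wt%.

19.29 wt%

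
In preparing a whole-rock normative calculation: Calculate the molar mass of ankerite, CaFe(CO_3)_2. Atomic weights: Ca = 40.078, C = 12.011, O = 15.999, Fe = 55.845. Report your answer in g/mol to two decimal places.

M = 1(40.078) + 1(55.845) + 2(12.011) + 6(15.999)

215.94 g/mol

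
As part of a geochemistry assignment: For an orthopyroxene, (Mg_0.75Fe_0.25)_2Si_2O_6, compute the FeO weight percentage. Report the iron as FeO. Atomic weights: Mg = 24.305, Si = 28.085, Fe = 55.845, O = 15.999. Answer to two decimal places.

16.59 wt%

Formula mass = 216.544 g/mol.
0.50 Fe → 0.5000 mol FeO per formula unit; M(FeO) = 71.844, so FeO mass = 35.922 g.
35.922/216.544 × 100 = 16.59 wt%.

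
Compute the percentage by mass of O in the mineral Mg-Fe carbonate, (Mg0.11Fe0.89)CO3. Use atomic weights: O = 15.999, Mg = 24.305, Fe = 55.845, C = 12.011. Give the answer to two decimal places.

42.71 mass %

Formula mass = 0.11·24.305 + 0.89·55.845 + 1·12.011 + 3·15.999 = 112.384 g/mol, of which 47.997 g is O.
So O makes up 47.997/112.384 = 0.4271 of the mass, i.e. 42.71%.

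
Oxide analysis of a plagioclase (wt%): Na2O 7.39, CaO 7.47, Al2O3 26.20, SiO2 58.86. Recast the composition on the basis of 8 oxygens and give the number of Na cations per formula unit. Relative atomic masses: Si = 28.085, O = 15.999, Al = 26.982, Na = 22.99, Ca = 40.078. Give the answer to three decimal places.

Na2O: 7.39/61.979 = 0.11923 mol → 0.23846 mol Na, 0.11923 mol O.
CaO: 7.47/56.077 = 0.13321 mol → 0.13321 mol Ca, 0.13321 mol O.
Al2O3: 26.20/101.961 = 0.25696 mol → 0.51392 mol Al, 0.77088 mol O.
SiO2: 58.86/60.083 = 0.97964 mol → 0.97964 mol Si, 1.95928 mol O.
Total oxygen = 2.98260 mol. Normalization factor = 8/2.98260 = 2.68222.
Na per 8 O = 0.23846 × 2.68222 = 0.640.

0.640 Na apfu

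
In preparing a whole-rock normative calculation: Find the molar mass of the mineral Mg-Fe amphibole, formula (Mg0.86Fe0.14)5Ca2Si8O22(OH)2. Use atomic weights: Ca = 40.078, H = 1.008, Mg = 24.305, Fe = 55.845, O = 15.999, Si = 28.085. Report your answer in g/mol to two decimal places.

834.43 g/mol

M = 4.30·24.305 + 0.70·55.845 + 2·40.078 + 8·28.085 + 24·15.999 + 2·1.008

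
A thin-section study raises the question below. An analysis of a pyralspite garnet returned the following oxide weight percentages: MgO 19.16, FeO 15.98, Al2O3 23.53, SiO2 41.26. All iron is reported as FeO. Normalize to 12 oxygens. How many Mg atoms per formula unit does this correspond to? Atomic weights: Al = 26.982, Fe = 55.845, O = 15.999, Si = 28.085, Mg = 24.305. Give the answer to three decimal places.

19.16 wt% MgO ÷ 40.304 g/mol = 0.47539 mol, giving 0.47539 Mg and 0.47539 O.
15.98 wt% FeO ÷ 71.844 g/mol = 0.22243 mol, giving 0.22243 Fe and 0.22243 O.
23.53 wt% Al2O3 ÷ 101.961 g/mol = 0.23077 mol, giving 0.46154 Al and 0.69231 O.
41.26 wt% SiO2 ÷ 60.083 g/mol = 0.68672 mol, giving 0.68672 Si and 1.37344 O.
Oxygen sums to 2.76357; scaling by 12/2.76357 = 4.34221 puts the formula on 12 O.
Mg: 0.47539 × 4.34221 = 2.064 atoms per formula unit.

2.064 Mg apfu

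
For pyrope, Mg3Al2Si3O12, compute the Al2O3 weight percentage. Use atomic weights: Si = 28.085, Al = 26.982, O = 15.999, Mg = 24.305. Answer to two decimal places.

Formula mass = 403.122 g/mol.
2 Al → 1.0000 mol Al2O3 per formula unit; M(Al2O3) = 101.961, so Al2O3 mass = 101.961 g.
101.961/403.122 × 100 = 25.29 wt%.

25.29 wt%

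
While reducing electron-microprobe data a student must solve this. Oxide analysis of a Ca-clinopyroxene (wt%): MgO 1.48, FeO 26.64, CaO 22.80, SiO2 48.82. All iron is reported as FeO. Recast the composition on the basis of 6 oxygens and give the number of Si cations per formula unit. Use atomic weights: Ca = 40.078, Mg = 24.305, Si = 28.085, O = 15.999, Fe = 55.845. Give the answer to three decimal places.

1.999 Si apfu

MgO (M=40.304): mol = 0.03672; Mg = 0.03672, O = 0.03672.
FeO (M=71.844): mol = 0.37080; Fe = 0.37080, O = 0.37080.
CaO (M=56.077): mol = 0.40658; Ca = 0.40658, O = 0.40658.
SiO2 (M=60.083): mol = 0.81254; Si = 0.81254, O = 1.62508.
ΣO = 2.43918; factor = 6/ΣO = 2.45984.
Si apfu = 0.81254 × 2.45984 = 1.999.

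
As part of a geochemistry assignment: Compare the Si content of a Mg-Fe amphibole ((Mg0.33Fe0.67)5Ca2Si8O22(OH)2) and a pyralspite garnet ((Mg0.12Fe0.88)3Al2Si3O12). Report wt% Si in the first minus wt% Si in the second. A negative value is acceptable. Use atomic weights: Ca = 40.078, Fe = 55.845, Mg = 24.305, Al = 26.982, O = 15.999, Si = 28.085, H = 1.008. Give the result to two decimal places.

7.15 percentage points

First mineral: 224.680 g Si in 918.012 g formula = 24.47 wt% Si.
Second mineral: 84.255 g Si in 486.388 g formula = 17.32 wt% Si.
24.47% − 17.32% gives a difference of 7.15 percentage points.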